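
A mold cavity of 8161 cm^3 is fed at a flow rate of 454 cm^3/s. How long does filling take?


Formula: t_fill = V_mold / Q_flow
t = 8161 cm^3 / 454 cm^3/s = 17.9758 s


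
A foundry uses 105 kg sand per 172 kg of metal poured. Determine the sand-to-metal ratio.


Formula: Sand-to-Metal Ratio = W_sand / W_metal
Ratio = 105 kg / 172 kg = 0.6105

0.6105


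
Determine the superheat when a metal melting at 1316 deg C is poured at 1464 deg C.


Formula: Superheat = T_pour - T_melt
Superheat = 1464 - 1316 = 148 deg C

Answer: 148 deg C


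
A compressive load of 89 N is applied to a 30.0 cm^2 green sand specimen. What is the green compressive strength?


Formula: Compressive Strength = Force / Area
Strength = 89 N / 30.0 cm^2 = 2.9667 N/cm^2

Final answer: 2.9667 N/cm^2


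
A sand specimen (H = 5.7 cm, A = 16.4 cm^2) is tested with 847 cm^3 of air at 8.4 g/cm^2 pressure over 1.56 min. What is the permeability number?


Formula: Permeability Number P = (V * H) / (p * A * t)
Numerator: V * H = 847 * 5.7 = 4827.9
Denominator: p * A * t = 8.4 * 16.4 * 1.56 = 214.9056
P = 4827.9 / 214.9056 = 22.4652

Answer: 22.4652


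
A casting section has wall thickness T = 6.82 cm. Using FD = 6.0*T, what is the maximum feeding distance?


Formula: FD = 6.0 * T  (riser feeding-distance rule)
FD = 6.0 * 6.82 cm = 40.9200 cm

40.9200 cm


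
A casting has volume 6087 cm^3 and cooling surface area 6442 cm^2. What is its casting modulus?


Formula: Casting Modulus M = V / A
M = 6087 cm^3 / 6442 cm^2 = 0.9449 cm


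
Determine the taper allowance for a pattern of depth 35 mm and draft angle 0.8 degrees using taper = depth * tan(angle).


Formula: taper = depth * tan(draft_angle)
tan(0.8 deg) = 0.0139635
taper = 35 mm * 0.0139635 = 0.4887 mm

Answer: 0.4887 mm


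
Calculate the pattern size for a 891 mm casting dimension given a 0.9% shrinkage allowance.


Formula: L_pattern = L_casting * (1 + shrinkage_rate/100)
Shrinkage factor = 1 + 0.9/100 = 1.009
L_pattern = 891 mm * 1.009 = 899.0190 mm


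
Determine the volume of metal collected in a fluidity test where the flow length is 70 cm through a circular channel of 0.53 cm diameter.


Formula: V = pi * (d/2)^2 * L  (cylinder volume)
Radius = 0.53/2 = 0.265 cm
V = pi * 0.265^2 * 70 = 15.4433 cm^3

15.4433 cm^3


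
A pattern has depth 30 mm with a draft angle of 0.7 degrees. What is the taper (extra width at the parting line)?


Formula: taper = depth * tan(draft_angle)
tan(0.7 deg) = 0.0122179
taper = 30 mm * 0.0122179 = 0.3665 mm

Final answer: 0.3665 mm


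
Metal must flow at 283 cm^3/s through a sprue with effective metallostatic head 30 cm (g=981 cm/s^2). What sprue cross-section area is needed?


Formula: v = sqrt(2*g*h), A = Q/v
Velocity: v = sqrt(2 * 981 * 30) = sqrt(58860) = 242.6108 cm/s
Sprue area: A = Q / v = 283 / 242.6108 = 1.1665 cm^2

1.1665 cm^2


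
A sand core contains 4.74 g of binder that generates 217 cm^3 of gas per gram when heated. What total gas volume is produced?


Formula: V_gas = W_binder * gas_evolution_rate
V = 4.74 g * 217 cm^3/g = 1028.5800 cm^3


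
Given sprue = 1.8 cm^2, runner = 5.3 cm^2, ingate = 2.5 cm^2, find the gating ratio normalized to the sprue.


Sprue:Runner:Ingate = 1 : 5.3/1.8 : 2.5/1.8 = 1:2.94:1.39

Final answer: 1:2.94:1.39


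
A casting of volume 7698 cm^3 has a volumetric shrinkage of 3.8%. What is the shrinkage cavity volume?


Formula: V_shrink = V_casting * shrinkage_pct / 100
V_shrink = 7698 cm^3 * 3.8 / 100 = 292.5240 cm^3

Answer: 292.5240 cm^3


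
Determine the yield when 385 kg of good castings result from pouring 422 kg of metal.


Formula: Casting Yield = (W_good / W_total) * 100
Yield = (385 kg / 422 kg) * 100 = 91.2322%

Final answer: 91.2322%


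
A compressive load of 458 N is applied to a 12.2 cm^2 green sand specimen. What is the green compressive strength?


Formula: Compressive Strength = Force / Area
Strength = 458 N / 12.2 cm^2 = 37.5410 N/cm^2


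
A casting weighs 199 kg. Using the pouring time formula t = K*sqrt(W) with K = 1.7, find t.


Formula: t = K * sqrt(W)
sqrt(W) = sqrt(199) = 14.10674
t = 1.7 * 14.10674 = 23.9815 s

Answer: 23.9815 s


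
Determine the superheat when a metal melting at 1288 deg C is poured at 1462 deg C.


Formula: Superheat = T_pour - T_melt
Superheat = 1462 - 1288 = 174 deg C

Answer: 174 deg C


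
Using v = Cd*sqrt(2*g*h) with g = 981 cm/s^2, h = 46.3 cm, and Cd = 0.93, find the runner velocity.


Formula: v = Cd * sqrt(2 * g * h)  (Torricelli with discharge coefficient)
2*g*h = 2 * 981 * 46.3 = 90840.6 cm^2/s^2
sqrt(90840.6) = 301.39774 cm/s
v = 0.93 * 301.39774 = 280.2999 cm/s

Answer: 280.2999 cm/s


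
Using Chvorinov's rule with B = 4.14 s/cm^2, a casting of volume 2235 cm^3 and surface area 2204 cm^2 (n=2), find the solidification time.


Formula: t_s = B * (V/A)^n  (Chvorinov's rule, n=2)
Modulus M = V/A = 2235/2204 = 1.014065 cm
M^2 = 1.014065^2 = 1.028328 cm^2
t_s = 4.14 * 1.028328 = 4.2573 s

4.2573 s


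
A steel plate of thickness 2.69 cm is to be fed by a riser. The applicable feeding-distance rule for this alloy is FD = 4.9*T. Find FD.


Formula: FD = 4.9 * T  (riser feeding-distance rule)
FD = 4.9 * 2.69 cm = 13.1810 cm

Final answer: 13.1810 cm


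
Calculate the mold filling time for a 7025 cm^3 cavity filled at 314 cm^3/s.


Formula: t_fill = V_mold / Q_flow
t = 7025 cm^3 / 314 cm^3/s = 22.3726 s

22.3726 s


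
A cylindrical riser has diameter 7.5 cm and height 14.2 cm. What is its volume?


Formula: V = pi * (D/2)^2 * H  (cylinder volume)
Radius = D/2 = 7.5/2 = 3.75 cm
V = pi * 3.75^2 * 14.2 = 627.3368 cm^3


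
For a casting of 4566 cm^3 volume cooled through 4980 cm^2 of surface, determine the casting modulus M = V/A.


Formula: Casting Modulus M = V / A
M = 4566 cm^3 / 4980 cm^2 = 0.9169 cm

Answer: 0.9169 cm


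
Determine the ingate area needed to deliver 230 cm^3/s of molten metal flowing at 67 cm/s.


Formula: A_ingate = Q / v  (continuity equation)
A = 230 cm^3/s / 67 cm/s = 3.4328 cm^2

3.4328 cm^2


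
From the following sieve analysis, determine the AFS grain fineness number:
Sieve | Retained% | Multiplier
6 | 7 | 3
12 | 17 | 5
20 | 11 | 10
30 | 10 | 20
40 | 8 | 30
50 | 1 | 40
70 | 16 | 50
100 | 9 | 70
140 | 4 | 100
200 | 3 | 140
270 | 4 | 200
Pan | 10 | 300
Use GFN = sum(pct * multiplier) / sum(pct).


Formula: GFN = sum(pct * multiplier) / sum(pct)
sum(pct * multiplier) = 6746
sum(pct) = 100
GFN = 6746 / 100 = 67.46

Final answer: 67.46


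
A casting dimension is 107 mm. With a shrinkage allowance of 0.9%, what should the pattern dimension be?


Formula: L_pattern = L_casting * (1 + shrinkage_rate/100)
Shrinkage factor = 1 + 0.9/100 = 1.009
L_pattern = 107 mm * 1.009 = 107.9630 mm

107.9630 mm


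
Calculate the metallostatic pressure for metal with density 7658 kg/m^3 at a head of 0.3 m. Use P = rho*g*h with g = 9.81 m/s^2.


Formula: P = rho * g * h
rho * g = 7658 * 9.81 = 75124.98 N/m^3
P = 75124.98 * 0.3 = 22537.4940 Pa

Final answer: 22537.4940 Pa


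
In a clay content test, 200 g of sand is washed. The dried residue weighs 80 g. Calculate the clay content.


Formula: Clay% = (W_total - W_washed) / W_total * 100
Clay mass = 200 - 80 = 120 g
Clay% = 120 / 200 * 100 = 60.0000%


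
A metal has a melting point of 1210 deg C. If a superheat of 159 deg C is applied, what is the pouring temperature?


Formula: T_pour = T_melt + Superheat
T_pour = 1210 + 159 = 1369 deg C


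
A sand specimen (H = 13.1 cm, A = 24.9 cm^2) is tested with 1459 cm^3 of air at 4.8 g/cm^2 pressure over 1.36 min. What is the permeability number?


Formula: Permeability Number P = (V * H) / (p * A * t)
Numerator: V * H = 1459 * 13.1 = 19112.9
Denominator: p * A * t = 4.8 * 24.9 * 1.36 = 162.5472
P = 19112.9 / 162.5472 = 117.5837

Answer: 117.5837


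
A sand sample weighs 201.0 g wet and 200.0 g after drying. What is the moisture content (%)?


Formula: MC = (W_wet - W_dry) / W_wet * 100
Water mass = 201.0 - 200.0 = 1.0 g
MC = 1.0 / 201.0 * 100 = 0.4975%


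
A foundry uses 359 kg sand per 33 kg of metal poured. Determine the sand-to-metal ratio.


Formula: Sand-to-Metal Ratio = W_sand / W_metal
Ratio = 359 kg / 33 kg = 10.8788

Answer: 10.8788


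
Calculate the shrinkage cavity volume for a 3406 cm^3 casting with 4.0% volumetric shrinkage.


Formula: V_shrink = V_casting * shrinkage_pct / 100
V_shrink = 3406 cm^3 * 4.0 / 100 = 136.2400 cm^3

Answer: 136.2400 cm^3


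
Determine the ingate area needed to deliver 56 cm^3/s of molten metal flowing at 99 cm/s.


Formula: A_ingate = Q / v  (continuity equation)
A = 56 cm^3/s / 99 cm/s = 0.5657 cm^2

0.5657 cm^2


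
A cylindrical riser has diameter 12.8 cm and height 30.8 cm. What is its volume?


Formula: V = pi * (D/2)^2 * H  (cylinder volume)
Radius = D/2 = 12.8/2 = 6.4 cm
V = pi * 6.4^2 * 30.8 = 3963.3328 cm^3

Final answer: 3963.3328 cm^3


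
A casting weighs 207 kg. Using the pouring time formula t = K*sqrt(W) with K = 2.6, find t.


Formula: t = K * sqrt(W)
sqrt(W) = sqrt(207) = 14.38749
t = 2.6 * 14.38749 = 37.4075 s

Final answer: 37.4075 s


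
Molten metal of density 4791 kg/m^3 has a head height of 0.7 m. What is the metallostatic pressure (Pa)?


Formula: P = rho * g * h
rho * g = 4791 * 9.81 = 46999.71 N/m^3
P = 46999.71 * 0.7 = 32899.7970 Pa

Final answer: 32899.7970 Pa


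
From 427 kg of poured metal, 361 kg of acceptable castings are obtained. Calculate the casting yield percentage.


Formula: Casting Yield = (W_good / W_total) * 100
Yield = (361 kg / 427 kg) * 100 = 84.5433%

Final answer: 84.5433%


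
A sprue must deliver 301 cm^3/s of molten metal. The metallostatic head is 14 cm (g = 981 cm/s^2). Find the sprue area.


Formula: v = sqrt(2*g*h), A = Q/v
Velocity: v = sqrt(2 * 981 * 14) = sqrt(27468) = 165.7347 cm/s
Sprue area: A = Q / v = 301 / 165.7347 = 1.8162 cm^2

Answer: 1.8162 cm^2


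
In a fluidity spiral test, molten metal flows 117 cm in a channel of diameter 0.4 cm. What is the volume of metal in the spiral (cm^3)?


Formula: V = pi * (d/2)^2 * L  (cylinder volume)
Radius = 0.4/2 = 0.2 cm
V = pi * 0.2^2 * 117 = 14.7027 cm^3

Final answer: 14.7027 cm^3


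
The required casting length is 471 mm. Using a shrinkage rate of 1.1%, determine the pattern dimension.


Formula: L_pattern = L_casting * (1 + shrinkage_rate/100)
Shrinkage factor = 1 + 1.1/100 = 1.011
L_pattern = 471 mm * 1.011 = 476.1810 mm

Final answer: 476.1810 mm


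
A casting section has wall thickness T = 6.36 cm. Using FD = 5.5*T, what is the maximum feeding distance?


Formula: FD = 5.5 * T  (riser feeding-distance rule)
FD = 5.5 * 6.36 cm = 34.9800 cm

34.9800 cm


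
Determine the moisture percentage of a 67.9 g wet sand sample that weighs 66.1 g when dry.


Formula: MC = (W_wet - W_dry) / W_wet * 100
Water mass = 67.9 - 66.1 = 1.8 g
MC = 1.8 / 67.9 * 100 = 2.6510%


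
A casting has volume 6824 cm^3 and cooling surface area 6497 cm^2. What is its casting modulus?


Formula: Casting Modulus M = V / A
M = 6824 cm^3 / 6497 cm^2 = 1.0503 cm


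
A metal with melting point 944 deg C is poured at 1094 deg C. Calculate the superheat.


Formula: Superheat = T_pour - T_melt
Superheat = 1094 - 944 = 150 deg C

Final answer: 150 deg C


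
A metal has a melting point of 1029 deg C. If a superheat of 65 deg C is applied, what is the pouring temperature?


Formula: T_pour = T_melt + Superheat
T_pour = 1029 + 65 = 1094 deg C

Answer: 1094 deg C


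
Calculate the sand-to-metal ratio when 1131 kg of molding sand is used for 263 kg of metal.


Formula: Sand-to-Metal Ratio = W_sand / W_metal
Ratio = 1131 kg / 263 kg = 4.3004

Final answer: 4.3004


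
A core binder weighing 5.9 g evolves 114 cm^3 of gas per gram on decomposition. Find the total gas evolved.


Formula: V_gas = W_binder * gas_evolution_rate
V = 5.9 g * 114 cm^3/g = 672.6000 cm^3

672.6000 cm^3


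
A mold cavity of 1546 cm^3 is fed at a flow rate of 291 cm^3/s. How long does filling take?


Formula: t_fill = V_mold / Q_flow
t = 1546 cm^3 / 291 cm^3/s = 5.3127 s

5.3127 s


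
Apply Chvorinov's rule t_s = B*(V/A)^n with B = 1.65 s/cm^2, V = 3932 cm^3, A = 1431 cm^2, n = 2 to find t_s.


Formula: t_s = B * (V/A)^n  (Chvorinov's rule, n=2)
Modulus M = V/A = 3932/1431 = 2.747729 cm
M^2 = 2.747729^2 = 7.550015 cm^2
t_s = 1.65 * 7.550015 = 12.4575 s


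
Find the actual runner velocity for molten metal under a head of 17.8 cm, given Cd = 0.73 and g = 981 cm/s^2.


Formula: v = Cd * sqrt(2 * g * h)  (Torricelli with discharge coefficient)
2*g*h = 2 * 981 * 17.8 = 34923.6 cm^2/s^2
sqrt(34923.6) = 186.87857 cm/s
v = 0.73 * 186.87857 = 136.4214 cm/s

Final answer: 136.4214 cm/s


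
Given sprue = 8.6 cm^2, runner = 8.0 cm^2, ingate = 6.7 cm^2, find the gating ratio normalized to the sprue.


Sprue:Runner:Ingate = 1 : 8.0/8.6 : 6.7/8.6 = 1:0.93:0.78

Answer: 1:0.93:0.78


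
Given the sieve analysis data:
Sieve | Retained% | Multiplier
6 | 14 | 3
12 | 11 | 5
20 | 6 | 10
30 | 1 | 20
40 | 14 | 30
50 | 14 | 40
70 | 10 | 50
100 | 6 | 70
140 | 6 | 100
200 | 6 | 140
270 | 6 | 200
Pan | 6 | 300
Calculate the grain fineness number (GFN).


Formula: GFN = sum(pct * multiplier) / sum(pct)
sum(pct * multiplier) = 6517
sum(pct) = 100
GFN = 6517 / 100 = 65.17

65.17


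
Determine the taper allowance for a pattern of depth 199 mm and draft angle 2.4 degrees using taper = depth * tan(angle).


Formula: taper = depth * tan(draft_angle)
tan(2.4 deg) = 0.0419124
taper = 199 mm * 0.0419124 = 8.3406 mm

Final answer: 8.3406 mm


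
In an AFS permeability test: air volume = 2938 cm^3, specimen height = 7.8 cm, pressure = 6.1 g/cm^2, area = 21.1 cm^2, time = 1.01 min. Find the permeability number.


Formula: Permeability Number P = (V * H) / (p * A * t)
Numerator: V * H = 2938 * 7.8 = 22916.4
Denominator: p * A * t = 6.1 * 21.1 * 1.01 = 129.9971
P = 22916.4 / 129.9971 = 176.2839

Answer: 176.2839


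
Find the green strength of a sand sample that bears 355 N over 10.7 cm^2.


Formula: Compressive Strength = Force / Area
Strength = 355 N / 10.7 cm^2 = 33.1776 N/cm^2


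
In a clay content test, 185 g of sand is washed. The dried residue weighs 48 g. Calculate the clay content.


Formula: Clay% = (W_total - W_washed) / W_total * 100
Clay mass = 185 - 48 = 137 g
Clay% = 137 / 185 * 100 = 74.0541%

Final answer: 74.0541%


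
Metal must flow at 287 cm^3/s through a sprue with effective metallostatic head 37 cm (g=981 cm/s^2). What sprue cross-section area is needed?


Formula: v = sqrt(2*g*h), A = Q/v
Velocity: v = sqrt(2 * 981 * 37) = sqrt(72594) = 269.4327 cm/s
Sprue area: A = Q / v = 287 / 269.4327 = 1.0652 cm^2

1.0652 cm^2


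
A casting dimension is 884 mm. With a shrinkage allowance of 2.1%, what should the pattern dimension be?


Formula: L_pattern = L_casting * (1 + shrinkage_rate/100)
Shrinkage factor = 1 + 2.1/100 = 1.021
L_pattern = 884 mm * 1.021 = 902.5640 mm

902.5640 mm


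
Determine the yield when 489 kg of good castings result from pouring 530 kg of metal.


Formula: Casting Yield = (W_good / W_total) * 100
Yield = (489 kg / 530 kg) * 100 = 92.2642%

92.2642%


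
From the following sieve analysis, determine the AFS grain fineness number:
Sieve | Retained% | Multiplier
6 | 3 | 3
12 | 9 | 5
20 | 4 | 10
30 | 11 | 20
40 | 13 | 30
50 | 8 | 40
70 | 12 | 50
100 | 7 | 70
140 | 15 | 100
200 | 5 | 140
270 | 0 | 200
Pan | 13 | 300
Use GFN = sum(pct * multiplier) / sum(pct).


Formula: GFN = sum(pct * multiplier) / sum(pct)
sum(pct * multiplier) = 8214
sum(pct) = 100
GFN = 8214 / 100 = 82.14

82.14


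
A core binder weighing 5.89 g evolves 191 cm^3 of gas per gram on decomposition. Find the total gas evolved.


Formula: V_gas = W_binder * gas_evolution_rate
V = 5.89 g * 191 cm^3/g = 1124.9900 cm^3

Answer: 1124.9900 cm^3


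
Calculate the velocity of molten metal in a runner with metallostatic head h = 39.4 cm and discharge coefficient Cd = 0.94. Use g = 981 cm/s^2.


Formula: v = Cd * sqrt(2 * g * h)  (Torricelli with discharge coefficient)
2*g*h = 2 * 981 * 39.4 = 77302.8 cm^2/s^2
sqrt(77302.8) = 278.03381 cm/s
v = 0.94 * 278.03381 = 261.3518 cm/s

Final answer: 261.3518 cm/s


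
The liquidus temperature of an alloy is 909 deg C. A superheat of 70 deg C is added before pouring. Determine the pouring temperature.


Formula: T_pour = T_melt + Superheat
T_pour = 909 + 70 = 979 deg C

979 deg C


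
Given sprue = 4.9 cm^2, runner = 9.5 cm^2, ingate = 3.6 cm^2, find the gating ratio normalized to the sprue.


Sprue:Runner:Ingate = 1 : 9.5/4.9 : 3.6/4.9 = 1:1.94:0.73

Final answer: 1:1.94:0.73


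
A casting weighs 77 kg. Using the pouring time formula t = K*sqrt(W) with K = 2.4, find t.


Formula: t = K * sqrt(W)
sqrt(W) = sqrt(77) = 8.77496
t = 2.4 * 8.77496 = 21.0599 s

Final answer: 21.0599 s


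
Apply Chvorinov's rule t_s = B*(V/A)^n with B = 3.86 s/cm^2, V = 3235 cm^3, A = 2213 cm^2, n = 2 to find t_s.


Formula: t_s = B * (V/A)^n  (Chvorinov's rule, n=2)
Modulus M = V/A = 3235/2213 = 1.461817 cm
M^2 = 1.461817^2 = 2.136909 cm^2
t_s = 3.86 * 2.136909 = 8.2485 s

Answer: 8.2485 s


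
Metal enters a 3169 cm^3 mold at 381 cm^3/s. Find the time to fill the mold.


Formula: t_fill = V_mold / Q_flow
t = 3169 cm^3 / 381 cm^3/s = 8.3176 s

Final answer: 8.3176 s


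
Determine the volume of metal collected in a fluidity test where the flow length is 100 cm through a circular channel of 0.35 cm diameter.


Formula: V = pi * (d/2)^2 * L  (cylinder volume)
Radius = 0.35/2 = 0.175 cm
V = pi * 0.175^2 * 100 = 9.6211 cm^3

9.6211 cm^3


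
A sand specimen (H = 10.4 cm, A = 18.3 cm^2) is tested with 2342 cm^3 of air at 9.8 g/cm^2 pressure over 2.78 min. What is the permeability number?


Formula: Permeability Number P = (V * H) / (p * A * t)
Numerator: V * H = 2342 * 10.4 = 24356.8
Denominator: p * A * t = 9.8 * 18.3 * 2.78 = 498.5652
P = 24356.8 / 498.5652 = 48.8538

Answer: 48.8538


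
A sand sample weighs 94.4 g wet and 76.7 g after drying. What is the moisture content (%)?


Formula: MC = (W_wet - W_dry) / W_wet * 100
Water mass = 94.4 - 76.7 = 17.7 g
MC = 17.7 / 94.4 * 100 = 18.7500%

18.7500%


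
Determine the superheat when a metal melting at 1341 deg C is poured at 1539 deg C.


Formula: Superheat = T_pour - T_melt
Superheat = 1539 - 1341 = 198 deg C


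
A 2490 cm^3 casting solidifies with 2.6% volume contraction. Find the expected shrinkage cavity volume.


Formula: V_shrink = V_casting * shrinkage_pct / 100
V_shrink = 2490 cm^3 * 2.6 / 100 = 64.7400 cm^3


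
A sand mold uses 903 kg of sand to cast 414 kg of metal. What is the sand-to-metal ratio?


Formula: Sand-to-Metal Ratio = W_sand / W_metal
Ratio = 903 kg / 414 kg = 2.1812

2.1812


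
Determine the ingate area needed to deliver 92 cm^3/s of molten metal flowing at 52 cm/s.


Formula: A_ingate = Q / v  (continuity equation)
A = 92 cm^3/s / 52 cm/s = 1.7692 cm^2

1.7692 cm^2


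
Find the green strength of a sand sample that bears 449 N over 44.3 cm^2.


Formula: Compressive Strength = Force / Area
Strength = 449 N / 44.3 cm^2 = 10.1354 N/cm^2


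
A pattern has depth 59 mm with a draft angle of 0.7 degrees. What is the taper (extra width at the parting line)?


Formula: taper = depth * tan(draft_angle)
tan(0.7 deg) = 0.0122179
taper = 59 mm * 0.0122179 = 0.7209 mm

Answer: 0.7209 mm


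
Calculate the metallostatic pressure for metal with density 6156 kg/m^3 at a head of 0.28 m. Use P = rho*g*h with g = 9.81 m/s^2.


Formula: P = rho * g * h
rho * g = 6156 * 9.81 = 60390.36 N/m^3
P = 60390.36 * 0.28 = 16909.3008 Pa


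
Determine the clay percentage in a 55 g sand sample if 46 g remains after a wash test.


Formula: Clay% = (W_total - W_washed) / W_total * 100
Clay mass = 55 - 46 = 9 g
Clay% = 9 / 55 * 100 = 16.3636%


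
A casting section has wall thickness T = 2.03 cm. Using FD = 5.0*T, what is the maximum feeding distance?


Formula: FD = 5.0 * T  (riser feeding-distance rule)
FD = 5.0 * 2.03 cm = 10.1500 cm


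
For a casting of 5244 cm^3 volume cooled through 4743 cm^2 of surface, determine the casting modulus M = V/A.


Formula: Casting Modulus M = V / A
M = 5244 cm^3 / 4743 cm^2 = 1.1056 cm

Answer: 1.1056 cm


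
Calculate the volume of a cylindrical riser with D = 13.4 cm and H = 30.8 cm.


Formula: V = pi * (D/2)^2 * H  (cylinder volume)
Radius = D/2 = 13.4/2 = 6.7 cm
V = pi * 6.7^2 * 30.8 = 4343.6037 cm^3

4343.6037 cm^3


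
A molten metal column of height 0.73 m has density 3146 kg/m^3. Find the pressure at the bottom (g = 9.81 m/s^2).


Formula: P = rho * g * h
rho * g = 3146 * 9.81 = 30862.26 N/m^3
P = 30862.26 * 0.73 = 22529.4498 Pa

Final answer: 22529.4498 Pa


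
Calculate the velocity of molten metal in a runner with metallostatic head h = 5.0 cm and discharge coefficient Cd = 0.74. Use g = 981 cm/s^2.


Formula: v = Cd * sqrt(2 * g * h)  (Torricelli with discharge coefficient)
2*g*h = 2 * 981 * 5.0 = 9810.0 cm^2/s^2
sqrt(9810.0) = 99.04544 cm/s
v = 0.74 * 99.04544 = 73.2936 cm/s

Final answer: 73.2936 cm/s


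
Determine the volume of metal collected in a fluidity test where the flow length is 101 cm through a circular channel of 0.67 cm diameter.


Formula: V = pi * (d/2)^2 * L  (cylinder volume)
Radius = 0.67/2 = 0.335 cm
V = pi * 0.335^2 * 101 = 35.6091 cm^3


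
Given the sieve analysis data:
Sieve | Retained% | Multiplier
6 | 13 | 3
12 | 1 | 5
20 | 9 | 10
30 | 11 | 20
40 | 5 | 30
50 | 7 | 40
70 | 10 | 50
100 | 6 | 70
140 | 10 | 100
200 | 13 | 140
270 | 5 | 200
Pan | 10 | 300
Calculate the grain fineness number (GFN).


Formula: GFN = sum(pct * multiplier) / sum(pct)
sum(pct * multiplier) = 8524
sum(pct) = 100
GFN = 8524 / 100 = 85.24

Answer: 85.24


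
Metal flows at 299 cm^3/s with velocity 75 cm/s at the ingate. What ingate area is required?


Formula: A_ingate = Q / v  (continuity equation)
A = 299 cm^3/s / 75 cm/s = 3.9867 cm^2

Answer: 3.9867 cm^2


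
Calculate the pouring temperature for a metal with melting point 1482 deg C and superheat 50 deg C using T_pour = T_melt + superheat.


Formula: T_pour = T_melt + Superheat
T_pour = 1482 + 50 = 1532 deg C

1532 deg C


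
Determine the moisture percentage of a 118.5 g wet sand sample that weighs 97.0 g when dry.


Formula: MC = (W_wet - W_dry) / W_wet * 100
Water mass = 118.5 - 97.0 = 21.5 g
MC = 21.5 / 118.5 * 100 = 18.1435%

18.1435%


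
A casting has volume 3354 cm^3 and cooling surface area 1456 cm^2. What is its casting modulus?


Formula: Casting Modulus M = V / A
M = 3354 cm^3 / 1456 cm^2 = 2.3036 cm


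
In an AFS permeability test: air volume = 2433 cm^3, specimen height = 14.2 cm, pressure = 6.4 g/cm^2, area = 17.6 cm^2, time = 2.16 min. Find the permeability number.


Formula: Permeability Number P = (V * H) / (p * A * t)
Numerator: V * H = 2433 * 14.2 = 34548.6
Denominator: p * A * t = 6.4 * 17.6 * 2.16 = 243.3024
P = 34548.6 / 243.3024 = 141.9986

Final answer: 141.9986


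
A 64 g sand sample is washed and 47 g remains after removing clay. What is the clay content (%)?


Formula: Clay% = (W_total - W_washed) / W_total * 100
Clay mass = 64 - 47 = 17 g
Clay% = 17 / 64 * 100 = 26.5625%


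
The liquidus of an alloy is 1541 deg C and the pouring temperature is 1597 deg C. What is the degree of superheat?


Formula: Superheat = T_pour - T_melt
Superheat = 1597 - 1541 = 56 deg C

Answer: 56 deg C


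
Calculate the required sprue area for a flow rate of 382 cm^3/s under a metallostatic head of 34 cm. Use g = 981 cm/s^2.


Formula: v = sqrt(2*g*h), A = Q/v
Velocity: v = sqrt(2 * 981 * 34) = sqrt(66708) = 258.2789 cm/s
Sprue area: A = Q / v = 382 / 258.2789 = 1.4790 cm^2

Final answer: 1.4790 cm^2


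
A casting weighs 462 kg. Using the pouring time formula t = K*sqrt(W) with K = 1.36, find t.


Formula: t = K * sqrt(W)
sqrt(W) = sqrt(462) = 21.49419
t = 1.36 * 21.49419 = 29.2321 s

Final answer: 29.2321 s


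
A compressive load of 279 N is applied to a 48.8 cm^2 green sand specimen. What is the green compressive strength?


Formula: Compressive Strength = Force / Area
Strength = 279 N / 48.8 cm^2 = 5.7172 N/cm^2

Answer: 5.7172 N/cm^2


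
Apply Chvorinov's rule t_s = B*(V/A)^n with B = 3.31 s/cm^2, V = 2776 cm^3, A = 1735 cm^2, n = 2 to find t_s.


Formula: t_s = B * (V/A)^n  (Chvorinov's rule, n=2)
Modulus M = V/A = 2776/1735 = 1.600000 cm
M^2 = 1.600000^2 = 2.560000 cm^2
t_s = 3.31 * 2.560000 = 8.4736 s

Final answer: 8.4736 s


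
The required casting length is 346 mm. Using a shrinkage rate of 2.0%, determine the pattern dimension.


Formula: L_pattern = L_casting * (1 + shrinkage_rate/100)
Shrinkage factor = 1 + 2.0/100 = 1.02
L_pattern = 346 mm * 1.02 = 352.9200 mm


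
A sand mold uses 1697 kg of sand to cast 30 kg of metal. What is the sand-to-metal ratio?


Formula: Sand-to-Metal Ratio = W_sand / W_metal
Ratio = 1697 kg / 30 kg = 56.5667

56.5667


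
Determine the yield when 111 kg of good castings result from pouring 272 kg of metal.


Formula: Casting Yield = (W_good / W_total) * 100
Yield = (111 kg / 272 kg) * 100 = 40.8088%

Answer: 40.8088%


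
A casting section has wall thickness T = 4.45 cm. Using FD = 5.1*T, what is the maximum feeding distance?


Formula: FD = 5.1 * T  (riser feeding-distance rule)
FD = 5.1 * 4.45 cm = 22.6950 cm

Final answer: 22.6950 cm


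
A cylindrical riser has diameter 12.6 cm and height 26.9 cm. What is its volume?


Formula: V = pi * (D/2)^2 * H  (cylinder volume)
Radius = D/2 = 12.6/2 = 6.3 cm
V = pi * 6.3^2 * 26.9 = 3354.1560 cm^3

3354.1560 cm^3


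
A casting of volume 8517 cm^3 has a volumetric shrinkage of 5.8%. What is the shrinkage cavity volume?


Formula: V_shrink = V_casting * shrinkage_pct / 100
V_shrink = 8517 cm^3 * 5.8 / 100 = 493.9860 cm^3

Answer: 493.9860 cm^3


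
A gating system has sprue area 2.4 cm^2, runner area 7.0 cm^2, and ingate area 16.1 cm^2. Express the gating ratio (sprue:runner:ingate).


Sprue:Runner:Ingate = 1 : 7.0/2.4 : 16.1/2.4 = 1:2.92:6.71

Final answer: 1:2.92:6.71


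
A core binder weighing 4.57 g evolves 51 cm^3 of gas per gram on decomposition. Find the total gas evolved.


Formula: V_gas = W_binder * gas_evolution_rate
V = 4.57 g * 51 cm^3/g = 233.0700 cm^3


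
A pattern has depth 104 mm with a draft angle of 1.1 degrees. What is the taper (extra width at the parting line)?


Formula: taper = depth * tan(draft_angle)
tan(1.1 deg) = 0.0192010
taper = 104 mm * 0.0192010 = 1.9969 mm


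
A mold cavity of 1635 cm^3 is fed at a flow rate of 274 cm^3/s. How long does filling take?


Formula: t_fill = V_mold / Q_flow
t = 1635 cm^3 / 274 cm^3/s = 5.9672 s

5.9672 s


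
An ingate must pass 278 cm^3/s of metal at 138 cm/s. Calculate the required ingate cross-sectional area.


Formula: A_ingate = Q / v  (continuity equation)
A = 278 cm^3/s / 138 cm/s = 2.0145 cm^2

2.0145 cm^2


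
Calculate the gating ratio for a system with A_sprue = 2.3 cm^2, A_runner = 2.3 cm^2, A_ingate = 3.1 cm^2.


Sprue:Runner:Ingate = 1 : 2.3/2.3 : 3.1/2.3 = 1:1.00:1.35


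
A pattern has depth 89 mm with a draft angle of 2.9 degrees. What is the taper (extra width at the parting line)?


Formula: taper = depth * tan(draft_angle)
tan(2.9 deg) = 0.0506578
taper = 89 mm * 0.0506578 = 4.5085 mm

Final answer: 4.5085 mm


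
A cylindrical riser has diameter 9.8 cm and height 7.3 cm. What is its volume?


Formula: V = pi * (D/2)^2 * H  (cylinder volume)
Radius = D/2 = 9.8/2 = 4.9 cm
V = pi * 4.9^2 * 7.3 = 550.6364 cm^3

Answer: 550.6364 cm^3


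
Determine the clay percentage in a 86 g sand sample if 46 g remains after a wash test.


Formula: Clay% = (W_total - W_washed) / W_total * 100
Clay mass = 86 - 46 = 40 g
Clay% = 40 / 86 * 100 = 46.5116%

Answer: 46.5116%


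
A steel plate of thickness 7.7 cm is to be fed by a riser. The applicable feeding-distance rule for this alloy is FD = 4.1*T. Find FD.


Formula: FD = 4.1 * T  (riser feeding-distance rule)
FD = 4.1 * 7.7 cm = 31.5700 cm

Final answer: 31.5700 cm


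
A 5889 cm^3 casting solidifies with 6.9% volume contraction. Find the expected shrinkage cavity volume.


Formula: V_shrink = V_casting * shrinkage_pct / 100
V_shrink = 5889 cm^3 * 6.9 / 100 = 406.3410 cm^3


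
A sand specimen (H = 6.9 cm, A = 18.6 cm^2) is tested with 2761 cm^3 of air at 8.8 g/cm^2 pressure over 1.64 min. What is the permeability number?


Formula: Permeability Number P = (V * H) / (p * A * t)
Numerator: V * H = 2761 * 6.9 = 19050.9
Denominator: p * A * t = 8.8 * 18.6 * 1.64 = 268.4352
P = 19050.9 / 268.4352 = 70.9702

Final answer: 70.9702


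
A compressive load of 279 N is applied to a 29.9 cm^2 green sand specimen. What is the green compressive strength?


Formula: Compressive Strength = Force / Area
Strength = 279 N / 29.9 cm^2 = 9.3311 N/cm^2


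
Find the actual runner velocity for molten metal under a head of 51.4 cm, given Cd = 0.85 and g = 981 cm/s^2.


Formula: v = Cd * sqrt(2 * g * h)  (Torricelli with discharge coefficient)
2*g*h = 2 * 981 * 51.4 = 100846.8 cm^2/s^2
sqrt(100846.8) = 317.56385 cm/s
v = 0.85 * 317.56385 = 269.9293 cm/s

269.9293 cm/s


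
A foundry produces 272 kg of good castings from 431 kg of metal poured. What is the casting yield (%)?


Formula: Casting Yield = (W_good / W_total) * 100
Yield = (272 kg / 431 kg) * 100 = 63.1090%

63.1090%


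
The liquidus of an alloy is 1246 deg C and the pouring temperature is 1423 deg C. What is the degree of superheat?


Formula: Superheat = T_pour - T_melt
Superheat = 1423 - 1246 = 177 deg C

Answer: 177 deg C


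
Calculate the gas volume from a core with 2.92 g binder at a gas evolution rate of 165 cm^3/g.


Formula: V_gas = W_binder * gas_evolution_rate
V = 2.92 g * 165 cm^3/g = 481.8000 cm^3

Answer: 481.8000 cm^3


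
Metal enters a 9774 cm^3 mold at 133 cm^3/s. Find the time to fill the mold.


Formula: t_fill = V_mold / Q_flow
t = 9774 cm^3 / 133 cm^3/s = 73.4887 s


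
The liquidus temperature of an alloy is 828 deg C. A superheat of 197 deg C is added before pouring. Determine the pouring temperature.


Formula: T_pour = T_melt + Superheat
T_pour = 828 + 197 = 1025 deg C

Final answer: 1025 deg C


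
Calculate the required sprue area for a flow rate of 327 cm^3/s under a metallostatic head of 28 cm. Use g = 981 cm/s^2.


Formula: v = sqrt(2*g*h), A = Q/v
Velocity: v = sqrt(2 * 981 * 28) = sqrt(54936) = 234.3843 cm/s
Sprue area: A = Q / v = 327 / 234.3843 = 1.3951 cm^2

Answer: 1.3951 cm^2


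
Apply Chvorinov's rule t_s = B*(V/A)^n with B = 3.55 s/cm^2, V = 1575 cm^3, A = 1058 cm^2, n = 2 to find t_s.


Formula: t_s = B * (V/A)^n  (Chvorinov's rule, n=2)
Modulus M = V/A = 1575/1058 = 1.488658 cm
M^2 = 1.488658^2 = 2.216103 cm^2
t_s = 3.55 * 2.216103 = 7.8672 s


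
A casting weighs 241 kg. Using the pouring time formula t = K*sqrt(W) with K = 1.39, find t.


Formula: t = K * sqrt(W)
sqrt(W) = sqrt(241) = 15.52417
t = 1.39 * 15.52417 = 21.5786 s

21.5786 s


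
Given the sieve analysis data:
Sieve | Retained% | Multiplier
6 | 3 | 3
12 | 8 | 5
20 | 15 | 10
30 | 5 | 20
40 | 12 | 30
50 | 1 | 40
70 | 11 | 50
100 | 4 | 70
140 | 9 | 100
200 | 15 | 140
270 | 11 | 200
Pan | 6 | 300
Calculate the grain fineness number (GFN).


Formula: GFN = sum(pct * multiplier) / sum(pct)
sum(pct * multiplier) = 8529
sum(pct) = 100
GFN = 8529 / 100 = 85.29

85.29


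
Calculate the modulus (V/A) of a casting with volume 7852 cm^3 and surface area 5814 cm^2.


Formula: Casting Modulus M = V / A
M = 7852 cm^3 / 5814 cm^2 = 1.3505 cm

1.3505 cm


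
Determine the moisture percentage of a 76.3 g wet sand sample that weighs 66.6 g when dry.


Formula: MC = (W_wet - W_dry) / W_wet * 100
Water mass = 76.3 - 66.6 = 9.7 g
MC = 9.7 / 76.3 * 100 = 12.7130%

Answer: 12.7130%


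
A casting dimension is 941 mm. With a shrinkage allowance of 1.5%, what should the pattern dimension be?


Formula: L_pattern = L_casting * (1 + shrinkage_rate/100)
Shrinkage factor = 1 + 1.5/100 = 1.015
L_pattern = 941 mm * 1.015 = 955.1150 mm

Answer: 955.1150 mm


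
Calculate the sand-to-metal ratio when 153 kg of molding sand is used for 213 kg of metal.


Formula: Sand-to-Metal Ratio = W_sand / W_metal
Ratio = 153 kg / 213 kg = 0.7183

Answer: 0.7183


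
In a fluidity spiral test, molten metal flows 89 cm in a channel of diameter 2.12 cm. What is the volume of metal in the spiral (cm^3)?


Formula: V = pi * (d/2)^2 * L  (cylinder volume)
Radius = 2.12/2 = 1.06 cm
V = pi * 1.06^2 * 89 = 314.1605 cm^3

314.1605 cm^3


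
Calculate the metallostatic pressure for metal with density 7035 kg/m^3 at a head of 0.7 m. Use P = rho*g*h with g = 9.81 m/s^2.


Formula: P = rho * g * h
rho * g = 7035 * 9.81 = 69013.35 N/m^3
P = 69013.35 * 0.7 = 48309.3450 Pa

Final answer: 48309.3450 Pa


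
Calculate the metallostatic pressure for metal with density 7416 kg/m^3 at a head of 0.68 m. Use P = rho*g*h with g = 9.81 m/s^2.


Formula: P = rho * g * h
rho * g = 7416 * 9.81 = 72750.96 N/m^3
P = 72750.96 * 0.68 = 49470.6528 Pa


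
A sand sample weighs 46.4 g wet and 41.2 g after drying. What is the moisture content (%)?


Formula: MC = (W_wet - W_dry) / W_wet * 100
Water mass = 46.4 - 41.2 = 5.2 g
MC = 5.2 / 46.4 * 100 = 11.2069%

Final answer: 11.2069%


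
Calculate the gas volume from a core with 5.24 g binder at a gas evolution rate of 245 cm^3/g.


Formula: V_gas = W_binder * gas_evolution_rate
V = 5.24 g * 245 cm^3/g = 1283.8000 cm^3


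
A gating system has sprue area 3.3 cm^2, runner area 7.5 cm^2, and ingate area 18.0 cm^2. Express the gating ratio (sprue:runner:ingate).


Sprue:Runner:Ingate = 1 : 7.5/3.3 : 18.0/3.3 = 1:2.27:5.45

Answer: 1:2.27:5.45


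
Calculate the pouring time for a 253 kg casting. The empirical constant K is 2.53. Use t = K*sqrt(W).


Formula: t = K * sqrt(W)
sqrt(W) = sqrt(253) = 15.90597
t = 2.53 * 15.90597 = 40.2421 s


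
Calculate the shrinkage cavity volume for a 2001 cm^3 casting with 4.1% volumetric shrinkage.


Formula: V_shrink = V_casting * shrinkage_pct / 100
V_shrink = 2001 cm^3 * 4.1 / 100 = 82.0410 cm^3


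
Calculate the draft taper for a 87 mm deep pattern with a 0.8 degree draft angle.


Formula: taper = depth * tan(draft_angle)
tan(0.8 deg) = 0.0139635
taper = 87 mm * 0.0139635 = 1.2148 mm

Answer: 1.2148 mm


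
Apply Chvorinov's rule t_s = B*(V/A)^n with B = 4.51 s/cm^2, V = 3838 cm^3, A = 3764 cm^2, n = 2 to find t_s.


Formula: t_s = B * (V/A)^n  (Chvorinov's rule, n=2)
Modulus M = V/A = 3838/3764 = 1.019660 cm
M^2 = 1.019660^2 = 1.039707 cm^2
t_s = 4.51 * 1.039707 = 4.6891 s


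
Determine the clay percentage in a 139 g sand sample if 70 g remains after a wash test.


Formula: Clay% = (W_total - W_washed) / W_total * 100
Clay mass = 139 - 70 = 69 g
Clay% = 69 / 139 * 100 = 49.6403%

Final answer: 49.6403%


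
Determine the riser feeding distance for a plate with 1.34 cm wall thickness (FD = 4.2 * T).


Formula: FD = 4.2 * T  (riser feeding-distance rule)
FD = 4.2 * 1.34 cm = 5.6280 cm


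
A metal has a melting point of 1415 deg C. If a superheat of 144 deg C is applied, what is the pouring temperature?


Formula: T_pour = T_melt + Superheat
T_pour = 1415 + 144 = 1559 deg C

Answer: 1559 deg C


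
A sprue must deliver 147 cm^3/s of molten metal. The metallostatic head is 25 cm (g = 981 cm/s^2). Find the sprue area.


Formula: v = sqrt(2*g*h), A = Q/v
Velocity: v = sqrt(2 * 981 * 25) = sqrt(49050) = 221.4723 cm/s
Sprue area: A = Q / v = 147 / 221.4723 = 0.6637 cm^2


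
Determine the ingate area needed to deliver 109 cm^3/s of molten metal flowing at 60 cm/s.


Formula: A_ingate = Q / v  (continuity equation)
A = 109 cm^3/s / 60 cm/s = 1.8167 cm^2

1.8167 cm^2


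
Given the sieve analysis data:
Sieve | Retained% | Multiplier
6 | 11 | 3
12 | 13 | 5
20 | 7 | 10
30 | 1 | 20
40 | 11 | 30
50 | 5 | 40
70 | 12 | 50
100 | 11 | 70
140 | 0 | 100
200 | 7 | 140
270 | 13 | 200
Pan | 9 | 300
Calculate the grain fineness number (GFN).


Formula: GFN = sum(pct * multiplier) / sum(pct)
sum(pct * multiplier) = 8368
sum(pct) = 100
GFN = 8368 / 100 = 83.68


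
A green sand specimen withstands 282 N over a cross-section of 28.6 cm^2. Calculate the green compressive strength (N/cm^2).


Formula: Compressive Strength = Force / Area
Strength = 282 N / 28.6 cm^2 = 9.8601 N/cm^2

9.8601 N/cm^2


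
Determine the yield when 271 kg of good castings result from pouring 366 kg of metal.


Formula: Casting Yield = (W_good / W_total) * 100
Yield = (271 kg / 366 kg) * 100 = 74.0437%

74.0437%


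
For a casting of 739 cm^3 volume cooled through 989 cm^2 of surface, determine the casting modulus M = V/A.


Formula: Casting Modulus M = V / A
M = 739 cm^3 / 989 cm^2 = 0.7472 cm

Answer: 0.7472 cm


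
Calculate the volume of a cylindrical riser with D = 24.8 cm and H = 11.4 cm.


Formula: V = pi * (D/2)^2 * H  (cylinder volume)
Radius = D/2 = 24.8/2 = 12.4 cm
V = pi * 12.4^2 * 11.4 = 5506.7847 cm^3


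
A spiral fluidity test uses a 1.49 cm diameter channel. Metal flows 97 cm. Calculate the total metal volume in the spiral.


Formula: V = pi * (d/2)^2 * L  (cylinder volume)
Radius = 1.49/2 = 0.745 cm
V = pi * 0.745^2 * 97 = 169.1353 cm^3

169.1353 cm^3


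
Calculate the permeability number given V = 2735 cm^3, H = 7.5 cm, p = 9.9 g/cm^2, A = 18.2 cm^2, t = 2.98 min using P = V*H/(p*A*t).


Formula: Permeability Number P = (V * H) / (p * A * t)
Numerator: V * H = 2735 * 7.5 = 20512.5
Denominator: p * A * t = 9.9 * 18.2 * 2.98 = 536.9364
P = 20512.5 / 536.9364 = 38.2028


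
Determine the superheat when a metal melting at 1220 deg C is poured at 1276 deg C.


Formula: Superheat = T_pour - T_melt
Superheat = 1276 - 1220 = 56 deg C


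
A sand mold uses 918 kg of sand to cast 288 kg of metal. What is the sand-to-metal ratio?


Formula: Sand-to-Metal Ratio = W_sand / W_metal
Ratio = 918 kg / 288 kg = 3.1875

Final answer: 3.1875


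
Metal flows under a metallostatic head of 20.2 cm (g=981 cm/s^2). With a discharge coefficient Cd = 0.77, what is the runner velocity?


Formula: v = Cd * sqrt(2 * g * h)  (Torricelli with discharge coefficient)
2*g*h = 2 * 981 * 20.2 = 39632.4 cm^2/s^2
sqrt(39632.4) = 199.07888 cm/s
v = 0.77 * 199.07888 = 153.2907 cm/s

153.2907 cm/s


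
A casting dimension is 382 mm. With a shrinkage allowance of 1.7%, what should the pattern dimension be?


Formula: L_pattern = L_casting * (1 + shrinkage_rate/100)
Shrinkage factor = 1 + 1.7/100 = 1.017
L_pattern = 382 mm * 1.017 = 388.4940 mm

388.4940 mm


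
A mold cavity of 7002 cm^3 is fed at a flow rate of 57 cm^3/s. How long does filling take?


Formula: t_fill = V_mold / Q_flow
t = 7002 cm^3 / 57 cm^3/s = 122.8421 s

Final answer: 122.8421 s


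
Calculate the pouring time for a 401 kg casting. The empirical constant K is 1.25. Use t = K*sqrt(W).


Formula: t = K * sqrt(W)
sqrt(W) = sqrt(401) = 20.02498
t = 1.25 * 20.02498 = 25.0312 s

Answer: 25.0312 s


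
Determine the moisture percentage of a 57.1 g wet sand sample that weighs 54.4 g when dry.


Formula: MC = (W_wet - W_dry) / W_wet * 100
Water mass = 57.1 - 54.4 = 2.7 g
MC = 2.7 / 57.1 * 100 = 4.7285%

4.7285%


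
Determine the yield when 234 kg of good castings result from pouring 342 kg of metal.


Formula: Casting Yield = (W_good / W_total) * 100
Yield = (234 kg / 342 kg) * 100 = 68.4211%

Answer: 68.4211%
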